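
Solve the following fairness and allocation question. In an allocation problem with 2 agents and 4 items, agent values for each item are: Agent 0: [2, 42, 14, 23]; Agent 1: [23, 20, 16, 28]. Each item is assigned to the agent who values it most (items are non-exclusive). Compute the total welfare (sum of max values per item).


Step 1: For each item, find the maximum value among all agents.
Step 2: Item 0 -> Agent 1 (value 23)
Step 3: Item 1 -> Agent 0 (value 42)
Step 4: Item 2 -> Agent 1 (value 16)
Step 5: Item 3 -> Agent 1 (value 28)
Step 6: Total welfare = 23 + 42 + 16 + 28 = 109

109


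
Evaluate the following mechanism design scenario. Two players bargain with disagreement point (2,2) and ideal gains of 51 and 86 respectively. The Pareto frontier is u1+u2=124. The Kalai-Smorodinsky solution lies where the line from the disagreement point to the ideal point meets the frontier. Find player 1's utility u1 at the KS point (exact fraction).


Step 1: At the KS point, (u1-d1)/r1 = (u2-d2)/r2 = t and u1+u2 = 124
Step 2: u1 = d1 + r1*t and u2 = d2 + r2*t, so (d1 + r1*t) + (d2 + r2*t) = 124
Step 3: t = (124 - 2 - 2)/(51 + 86) = 120/137
Step 4: u1 = d1 + r1*t = 2 + 51 * 120/137 = 6394/137
Step 5: (Check: u2 = d2 + r2*t = 10594/137; u1+u2 = 6394/137 + 10594/137 = 124, on the frontier.)

6394/137


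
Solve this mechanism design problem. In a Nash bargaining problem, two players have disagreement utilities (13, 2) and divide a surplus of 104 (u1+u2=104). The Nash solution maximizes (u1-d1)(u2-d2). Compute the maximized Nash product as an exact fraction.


Step 1: The Nash solution splits surplus symmetrically above the disagreement point
Step 2: u1 = (total + d1 - d2)/2 = (104 + 13 - 2)/2 = 115/2
Step 3: u2 = (total - d1 + d2)/2 = (104 - 13 + 2)/2 = 93/2
Step 4: Nash product = (115/2 - 13) * (93/2 - 2)
Step 5: = 89/2 * 89/2 = 7921/4

7921/4


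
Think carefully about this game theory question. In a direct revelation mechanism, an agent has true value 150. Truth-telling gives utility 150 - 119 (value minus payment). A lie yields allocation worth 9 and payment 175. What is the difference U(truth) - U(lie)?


Step 1: U(truth) = value - payment = 150 - 119 = 31
Step 2: U(lie) = allocation - payment = 9 - 175 = -166
Step 3: IC gap = 31 - (-166) = 197

197


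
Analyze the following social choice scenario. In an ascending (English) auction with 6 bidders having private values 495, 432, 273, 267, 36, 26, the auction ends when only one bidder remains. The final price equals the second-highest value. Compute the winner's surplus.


Step 1: Identify the highest value: 495
Step 2: Identify the second-highest value: 432
Step 3: The final price = second-highest value = 432
Step 4: Surplus = 495 - 432 = 63

63


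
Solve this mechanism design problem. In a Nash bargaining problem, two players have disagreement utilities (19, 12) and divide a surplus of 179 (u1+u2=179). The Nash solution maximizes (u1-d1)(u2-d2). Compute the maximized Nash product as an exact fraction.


Step 1: The Nash solution splits surplus symmetrically above the disagreement point
Step 2: u1 = (total + d1 - d2)/2 = (179 + 19 - 12)/2 = 93
Step 3: u2 = (total - d1 + d2)/2 = (179 - 19 + 12)/2 = 86
Step 4: Nash product = (93 - 19) * (86 - 12)
Step 5: = 74 * 74 = 5476

5476


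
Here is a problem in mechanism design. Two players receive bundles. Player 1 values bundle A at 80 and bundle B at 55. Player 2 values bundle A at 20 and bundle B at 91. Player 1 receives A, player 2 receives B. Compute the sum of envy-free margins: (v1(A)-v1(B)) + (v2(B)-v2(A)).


Step 1: Player 1's margin = v1(A) - v1(B) = 80 - 55 = 25
Step 2: Player 2's margin = v2(B) - v2(A) = 91 - 20 = 71
Step 3: Total margin = 25 + 71 = 96

96


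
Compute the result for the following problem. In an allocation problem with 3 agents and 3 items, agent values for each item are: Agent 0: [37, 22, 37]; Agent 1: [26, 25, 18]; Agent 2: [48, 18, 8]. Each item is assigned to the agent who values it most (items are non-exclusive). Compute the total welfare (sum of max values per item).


Step 1: For each item, find the maximum value among all agents.
Step 2: Item 0 -> Agent 2 (value 48)
Step 3: Item 1 -> Agent 1 (value 25)
Step 4: Item 2 -> Agent 0 (value 37)
Step 5: Total welfare = 48 + 25 + 37 = 110

110


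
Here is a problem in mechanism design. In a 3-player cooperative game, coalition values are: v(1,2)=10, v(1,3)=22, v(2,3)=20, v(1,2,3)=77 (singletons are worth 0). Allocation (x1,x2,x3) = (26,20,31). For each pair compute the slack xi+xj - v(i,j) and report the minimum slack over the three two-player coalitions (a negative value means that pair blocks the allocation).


Step 1: Slack for coalition (1,2): x1+x2 - v12 = 46 - 10 = 36
Step 2: Slack for coalition (1,3): x1+x3 - v13 = 57 - 22 = 35
Step 3: Slack for coalition (2,3): x2+x3 - v23 = 51 - 20 = 31
Step 4: Minimum slack = min(36, 35, 31) = 31, attained by (2,3); no pair can gain by deviating, so the allocation is in the core

31


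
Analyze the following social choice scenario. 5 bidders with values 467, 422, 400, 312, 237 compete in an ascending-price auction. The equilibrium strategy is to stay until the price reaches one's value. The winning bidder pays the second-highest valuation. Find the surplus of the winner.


Step 1: Identify the highest value: 467
Step 2: Identify the second-highest value: 422
Step 3: The final price = second-highest value = 422
Step 4: Surplus = 467 - 422 = 45

45


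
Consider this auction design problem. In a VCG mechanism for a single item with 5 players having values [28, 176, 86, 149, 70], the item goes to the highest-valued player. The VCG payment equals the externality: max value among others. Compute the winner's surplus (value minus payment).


Step 1: The winner is the agent with the highest value: agent 1 with value 176
Step 2: Values of other agents: [28, 86, 149, 70]
Step 3: VCG payment = max of others' values = 149
Step 4: Surplus = 176 - 149 = 27

27


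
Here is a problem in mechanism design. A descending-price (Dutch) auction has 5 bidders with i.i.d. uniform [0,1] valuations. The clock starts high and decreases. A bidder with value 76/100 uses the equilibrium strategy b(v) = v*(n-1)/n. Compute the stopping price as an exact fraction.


Step 1: Dutch auctions are strategically equivalent to first-price auctions
Step 2: The equilibrium bid is b(v) = v*(n-1)/n
Step 3: b = 19/25 * 4/5
Step 4: b = 76/125

76/125


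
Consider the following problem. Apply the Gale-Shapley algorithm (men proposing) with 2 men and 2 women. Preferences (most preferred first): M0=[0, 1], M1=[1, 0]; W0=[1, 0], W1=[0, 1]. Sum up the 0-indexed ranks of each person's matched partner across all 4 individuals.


Step 1: Run Gale-Shapley (men propose, women hold best offer):
  M0 proposes to W0; she accepts
  M1 proposes to W1; she accepts
Step 2: Final matching: W0-M0, W1-M1
Step 3: 0-indexed ranks (man's rank of his match, then woman's): 0 + 1 + 0 + 1
Step 4: Total rank sum = 2

2


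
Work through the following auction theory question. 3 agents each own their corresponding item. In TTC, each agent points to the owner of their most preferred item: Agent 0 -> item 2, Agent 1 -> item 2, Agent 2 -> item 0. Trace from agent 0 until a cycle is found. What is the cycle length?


Step 1: Trace the pointer graph from agent 0: 0 -> 2 -> 0
Step 2: A cycle is detected when we revisit agent 0
Step 3: The cycle is: 0 -> 2 -> 0
Step 4: Cycle length = 2

2


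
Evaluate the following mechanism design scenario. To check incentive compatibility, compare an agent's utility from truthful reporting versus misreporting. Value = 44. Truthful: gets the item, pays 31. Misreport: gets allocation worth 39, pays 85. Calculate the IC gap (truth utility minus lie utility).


Step 1: U(truth) = value - payment = 44 - 31 = 13
Step 2: U(lie) = allocation - payment = 39 - 85 = -46
Step 3: IC gap = 13 - (-46) = 59

59


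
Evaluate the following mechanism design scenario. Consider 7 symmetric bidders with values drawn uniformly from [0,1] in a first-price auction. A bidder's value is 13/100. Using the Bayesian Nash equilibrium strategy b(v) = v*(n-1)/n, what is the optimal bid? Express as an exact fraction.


Step 1: The symmetric BNE bidding function is b(v) = v * (n-1) / n
Step 2: Substitute v = 13/100 and n = 7
Step 3: b = 13/100 * 6/7
Step 4: b = 39/350

39/350


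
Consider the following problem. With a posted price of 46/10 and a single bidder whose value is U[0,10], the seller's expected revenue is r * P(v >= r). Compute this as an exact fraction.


Step 1: Posted price r = 23/5, value support [0,10]
Step 2: P(v >= r) = (10 - 23/5)/10 = 27/50
Step 3: Expected revenue = r * P(v >= r) = 23/5 * 27/50
Step 4: Revenue = 621/250

621/250


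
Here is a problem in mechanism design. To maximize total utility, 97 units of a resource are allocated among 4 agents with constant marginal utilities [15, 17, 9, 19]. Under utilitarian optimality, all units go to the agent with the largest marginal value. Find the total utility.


Step 1: The marginal utilities are [15, 17, 9, 19]
Step 2: The highest marginal utility is 19
Step 3: All 97 units go to that agent
Step 4: Total utility = 19 * 97 = 1843

1843


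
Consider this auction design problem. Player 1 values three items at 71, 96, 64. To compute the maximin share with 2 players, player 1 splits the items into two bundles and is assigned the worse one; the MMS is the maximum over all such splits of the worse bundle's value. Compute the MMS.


Step 1: Item values = 71, 96, 64
Step 2: Enumerate all 2-bundle partitions and take the smaller bundle:
  Partition 1: {71} vs {96,64} -> bundles 71, 160; min = 71
  Partition 2: {96} vs {71,64} -> bundles 96, 135; min = 96
  Partition 3: {64} vs {71,96} -> bundles 64, 167; min = 64
Step 3: MMS = max(71, 96, 64) = 96

96


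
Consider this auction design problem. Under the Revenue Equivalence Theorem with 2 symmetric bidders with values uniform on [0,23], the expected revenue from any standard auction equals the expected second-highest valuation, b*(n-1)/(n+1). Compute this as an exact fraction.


Step 1: By Revenue Equivalence, expected revenue = b*(n-1)/(n+1)
Step 2: Substituting n = 2, b = 23
Step 3: Revenue = 23*(2-1)/(2+1) = 23*1/3
Step 4: Revenue = 23/3

23/3


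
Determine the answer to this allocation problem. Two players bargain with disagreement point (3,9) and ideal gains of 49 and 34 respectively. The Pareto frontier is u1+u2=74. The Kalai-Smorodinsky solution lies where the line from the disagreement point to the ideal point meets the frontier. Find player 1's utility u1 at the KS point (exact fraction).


Step 1: At the KS point, (u1-d1)/r1 = (u2-d2)/r2 = t and u1+u2 = 74
Step 2: u1 = d1 + r1*t and u2 = d2 + r2*t, so (d1 + r1*t) + (d2 + r2*t) = 74
Step 3: t = (74 - 3 - 9)/(49 + 34) = 62/83
Step 4: u1 = d1 + r1*t = 3 + 49 * 62/83 = 3287/83
Step 5: (Check: u2 = d2 + r2*t = 2855/83; u1+u2 = 3287/83 + 2855/83 = 74, on the frontier.)

3287/83


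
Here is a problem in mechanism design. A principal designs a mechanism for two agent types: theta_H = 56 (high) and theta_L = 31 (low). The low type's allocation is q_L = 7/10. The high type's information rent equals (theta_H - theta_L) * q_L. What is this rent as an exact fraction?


Step 1: theta_H - theta_L = 56 - 31 = 25
Step 2: Information rent = (theta_H - theta_L) * q_L
Step 3: = 25 * 7/10
Step 4: = 35/2

35/2


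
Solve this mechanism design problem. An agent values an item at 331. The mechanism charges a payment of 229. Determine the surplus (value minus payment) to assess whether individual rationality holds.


Step 1: Surplus = value - payment = 331 - 229 = 102
Step 2: IR is satisfied (surplus >= 0)

102


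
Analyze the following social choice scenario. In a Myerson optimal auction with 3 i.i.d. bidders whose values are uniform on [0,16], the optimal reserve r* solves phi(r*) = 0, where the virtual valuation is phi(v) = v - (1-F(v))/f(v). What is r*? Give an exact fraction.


Step 1: For U[0,16], F(v) = v/16 and f(v) = 1/16
Step 2: phi(v) = v - (1 - v/16)/(1/16) = v - (16 - v) = 2v - 16
Step 3: Set phi(r*) = 0: 2r* - 16 = 0
Step 4: r* = 16/2 = 8 (the number of bidders n = 3 does not enter)

8


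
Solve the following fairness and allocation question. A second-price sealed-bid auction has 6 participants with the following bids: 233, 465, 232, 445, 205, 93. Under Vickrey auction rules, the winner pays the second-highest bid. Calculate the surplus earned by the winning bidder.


Step 1: Sort bids in descending order: 465, 445, 233, 232, 205, 93
Step 2: The winning bid is the highest: 465
Step 3: The payment equals the second-highest bid: 445
Step 4: Surplus = winner's bid - payment = 465 - 445 = 20

20


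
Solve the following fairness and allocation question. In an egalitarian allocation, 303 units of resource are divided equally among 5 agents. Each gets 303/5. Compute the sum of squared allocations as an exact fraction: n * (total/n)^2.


Step 1: Each agent's share = 303/5
Step 2: Square of each share = (303/5)^2 = 91809/25
Step 3: Sum of squares = 5 * 91809/25 = 91809/5

91809/5


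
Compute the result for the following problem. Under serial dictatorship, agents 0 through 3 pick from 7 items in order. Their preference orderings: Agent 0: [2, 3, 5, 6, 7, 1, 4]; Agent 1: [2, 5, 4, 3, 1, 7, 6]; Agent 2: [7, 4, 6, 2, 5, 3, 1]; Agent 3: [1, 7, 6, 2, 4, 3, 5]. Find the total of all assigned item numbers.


Step 1: Agent 0 picks item 2
Step 2: Agent 1 picks item 5
Step 3: Agent 2 picks item 7
Step 4: Agent 3 picks item 1
Step 5: Sum = 2 + 5 + 7 + 1 = 15

15


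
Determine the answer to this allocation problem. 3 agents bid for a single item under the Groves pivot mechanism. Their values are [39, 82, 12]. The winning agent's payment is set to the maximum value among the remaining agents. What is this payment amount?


Step 1: The efficient winner is agent 1 with value 82
Step 2: Other agents' values: [39, 12]
Step 3: Pivot payment = max(others) = 39
Step 4: The winner pays 39

39


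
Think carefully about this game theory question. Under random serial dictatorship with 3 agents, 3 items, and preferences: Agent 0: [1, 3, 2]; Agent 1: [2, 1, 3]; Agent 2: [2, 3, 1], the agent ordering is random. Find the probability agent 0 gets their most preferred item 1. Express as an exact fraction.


Step 1: Agent 0 wants item 1
Step 2: There are 6 possible orderings of agents
Step 3: In 5 orderings, agent 0 gets item 1
Step 4: Probability = 5/6

5/6


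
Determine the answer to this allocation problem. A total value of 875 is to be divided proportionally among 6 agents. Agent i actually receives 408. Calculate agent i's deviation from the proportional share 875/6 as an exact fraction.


Step 1: Proportional share = 875/6
Step 2: Agent's actual allocation = 408
Step 3: Excess = 408 - 875/6 = 1573/6

1573/6


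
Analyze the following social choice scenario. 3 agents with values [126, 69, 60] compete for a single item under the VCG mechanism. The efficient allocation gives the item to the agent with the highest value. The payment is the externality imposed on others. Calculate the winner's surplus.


Step 1: The winner is the agent with the highest value: agent 0 with value 126
Step 2: Values of other agents: [69, 60]
Step 3: VCG payment = max of others' values = 69
Step 4: Surplus = 126 - 69 = 57

57


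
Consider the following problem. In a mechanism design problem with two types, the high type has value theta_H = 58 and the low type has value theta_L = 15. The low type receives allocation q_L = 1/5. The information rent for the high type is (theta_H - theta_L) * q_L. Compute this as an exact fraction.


Step 1: theta_H - theta_L = 58 - 15 = 43
Step 2: Information rent = (theta_H - theta_L) * q_L
Step 3: = 43 * 1/5
Step 4: = 43/5

43/5


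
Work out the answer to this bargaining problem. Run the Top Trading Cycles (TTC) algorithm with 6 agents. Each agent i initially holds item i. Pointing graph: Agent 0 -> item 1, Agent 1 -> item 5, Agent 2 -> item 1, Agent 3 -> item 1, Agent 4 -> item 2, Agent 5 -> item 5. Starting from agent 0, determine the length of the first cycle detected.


Step 1: Trace the pointer graph from agent 0: 0 -> 1 -> 5 -> 5
Step 2: A cycle is detected when we revisit agent 5
Step 3: The cycle is: 5 -> 5
Step 4: Cycle length = 1

1


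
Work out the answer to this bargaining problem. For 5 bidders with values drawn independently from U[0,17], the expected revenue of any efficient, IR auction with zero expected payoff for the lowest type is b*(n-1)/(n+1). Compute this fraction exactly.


Step 1: By Revenue Equivalence, expected revenue = b*(n-1)/(n+1)
Step 2: Substituting n = 5, b = 17
Step 3: Revenue = 17*(5-1)/(5+1) = 17*4/6
Step 4: Revenue = 68/6 = 34/3

34/3


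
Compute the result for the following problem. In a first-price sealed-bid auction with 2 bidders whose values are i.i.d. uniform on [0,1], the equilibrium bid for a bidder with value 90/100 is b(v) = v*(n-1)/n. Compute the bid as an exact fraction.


Step 1: The symmetric BNE bidding function is b(v) = v * (n-1) / n
Step 2: Substitute v = 9/10 and n = 2
Step 3: b = 9/10 * 1/2
Step 4: b = 9/20

9/20


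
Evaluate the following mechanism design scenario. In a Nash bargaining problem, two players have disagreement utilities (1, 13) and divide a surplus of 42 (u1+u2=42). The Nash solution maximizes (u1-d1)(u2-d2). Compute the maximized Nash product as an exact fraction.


Step 1: The Nash solution splits surplus symmetrically above the disagreement point
Step 2: u1 = (total + d1 - d2)/2 = (42 + 1 - 13)/2 = 15
Step 3: u2 = (total - d1 + d2)/2 = (42 - 1 + 13)/2 = 27
Step 4: Nash product = (15 - 1) * (27 - 13)
Step 5: = 14 * 14 = 196

196


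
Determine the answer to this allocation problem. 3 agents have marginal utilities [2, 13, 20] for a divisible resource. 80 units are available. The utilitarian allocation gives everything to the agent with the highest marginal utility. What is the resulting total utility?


Step 1: The marginal utilities are [2, 13, 20]
Step 2: The highest marginal utility is 20
Step 3: All 80 units go to that agent
Step 4: Total utility = 20 * 80 = 1600

1600


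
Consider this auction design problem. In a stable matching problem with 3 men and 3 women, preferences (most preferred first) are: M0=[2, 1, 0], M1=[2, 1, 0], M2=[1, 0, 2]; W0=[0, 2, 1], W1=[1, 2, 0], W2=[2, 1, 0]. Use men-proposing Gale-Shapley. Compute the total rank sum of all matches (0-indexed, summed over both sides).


Step 1: Run Gale-Shapley (men propose, women hold best offer):
  M0 proposes to W2; she accepts
  M1 proposes to W2; she switches from M0
  M2 proposes to W1; she accepts
  M0 proposes to W1; rejected
  M0 proposes to W0; she accepts
Step 2: Final matching: W0-M0, W1-M2, W2-M1
Step 3: 0-indexed ranks (man's rank of his match, then woman's): 2 + 0 + 0 + 1 + 0 + 1
Step 4: Total rank sum = 4

4


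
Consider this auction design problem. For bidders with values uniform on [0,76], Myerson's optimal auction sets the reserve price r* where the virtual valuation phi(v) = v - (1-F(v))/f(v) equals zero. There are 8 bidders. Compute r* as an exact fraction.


Step 1: For U[0,76], F(v) = v/76 and f(v) = 1/76
Step 2: phi(v) = v - (1 - v/76)/(1/76) = v - (76 - v) = 2v - 76
Step 3: Set phi(r*) = 0: 2r* - 76 = 0
Step 4: r* = 76/2 = 38 (the number of bidders n = 8 does not enter)

38


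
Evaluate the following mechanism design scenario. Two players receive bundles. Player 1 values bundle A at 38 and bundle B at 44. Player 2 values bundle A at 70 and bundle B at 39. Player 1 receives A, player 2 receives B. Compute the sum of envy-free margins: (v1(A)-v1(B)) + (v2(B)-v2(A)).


Step 1: Player 1's margin = v1(A) - v1(B) = 38 - 44 = -6
Step 2: Player 2's margin = v2(B) - v2(A) = 39 - 70 = -31
Step 3: Total margin = -6 + -31 = -37

-37


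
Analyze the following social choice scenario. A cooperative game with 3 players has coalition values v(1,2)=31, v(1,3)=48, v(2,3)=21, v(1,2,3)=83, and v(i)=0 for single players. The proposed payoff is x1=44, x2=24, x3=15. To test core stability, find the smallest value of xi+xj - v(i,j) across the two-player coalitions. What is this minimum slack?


Step 1: Slack for coalition (1,2): x1+x2 - v12 = 68 - 31 = 37
Step 2: Slack for coalition (1,3): x1+x3 - v13 = 59 - 48 = 11
Step 3: Slack for coalition (2,3): x2+x3 - v23 = 39 - 21 = 18
Step 4: Minimum slack = min(37, 11, 18) = 11, attained by (1,3); no pair can gain by deviating, so the allocation is in the core

11


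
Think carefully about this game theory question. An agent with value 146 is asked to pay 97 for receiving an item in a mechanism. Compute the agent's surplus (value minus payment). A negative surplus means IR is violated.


Step 1: Surplus = value - payment = 146 - 97 = 49
Step 2: IR is satisfied (surplus >= 0)

49


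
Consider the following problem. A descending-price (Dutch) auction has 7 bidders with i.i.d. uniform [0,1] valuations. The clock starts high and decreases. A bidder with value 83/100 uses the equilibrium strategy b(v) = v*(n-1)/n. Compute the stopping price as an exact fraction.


Step 1: Dutch auctions are strategically equivalent to first-price auctions
Step 2: The equilibrium bid is b(v) = v*(n-1)/n
Step 3: b = 83/100 * 6/7
Step 4: b = 249/350

249/350


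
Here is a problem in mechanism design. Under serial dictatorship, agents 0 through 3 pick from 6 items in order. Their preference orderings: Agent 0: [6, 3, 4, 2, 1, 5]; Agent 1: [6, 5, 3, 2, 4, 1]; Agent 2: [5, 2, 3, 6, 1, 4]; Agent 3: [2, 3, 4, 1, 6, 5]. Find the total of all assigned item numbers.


Step 1: Agent 0 picks item 6
Step 2: Agent 1 picks item 5
Step 3: Agent 2 picks item 2
Step 4: Agent 3 picks item 3
Step 5: Sum = 6 + 5 + 2 + 3 = 16

16


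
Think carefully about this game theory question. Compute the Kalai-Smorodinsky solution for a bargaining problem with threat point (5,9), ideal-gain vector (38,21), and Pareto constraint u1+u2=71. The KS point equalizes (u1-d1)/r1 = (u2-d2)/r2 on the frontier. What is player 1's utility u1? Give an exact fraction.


Step 1: At the KS point, (u1-d1)/r1 = (u2-d2)/r2 = t and u1+u2 = 71
Step 2: u1 = d1 + r1*t and u2 = d2 + r2*t, so (d1 + r1*t) + (d2 + r2*t) = 71
Step 3: t = (71 - 5 - 9)/(38 + 21) = 57/59
Step 4: u1 = d1 + r1*t = 5 + 38 * 57/59 = 2461/59
Step 5: (Check: u2 = d2 + r2*t = 1728/59; u1+u2 = 2461/59 + 1728/59 = 71, on the frontier.)

2461/59


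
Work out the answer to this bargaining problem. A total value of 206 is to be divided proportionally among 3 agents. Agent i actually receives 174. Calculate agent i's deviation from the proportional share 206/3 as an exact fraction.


Step 1: Proportional share = 206/3
Step 2: Agent's actual allocation = 174
Step 3: Excess = 174 - 206/3 = 316/3

316/3


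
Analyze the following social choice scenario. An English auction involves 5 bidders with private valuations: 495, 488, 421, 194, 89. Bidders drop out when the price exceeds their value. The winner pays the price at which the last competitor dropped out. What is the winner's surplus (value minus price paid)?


Step 1: Identify the highest value: 495
Step 2: Identify the second-highest value: 488
Step 3: The final price = second-highest value = 488
Step 4: Surplus = 495 - 488 = 7

7


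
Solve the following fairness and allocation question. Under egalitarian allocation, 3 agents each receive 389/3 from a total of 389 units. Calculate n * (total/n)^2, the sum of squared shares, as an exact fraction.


Step 1: Each agent's share = 389/3
Step 2: Square of each share = (389/3)^2 = 151321/9
Step 3: Sum of squares = 3 * 151321/9 = 151321/3

151321/3


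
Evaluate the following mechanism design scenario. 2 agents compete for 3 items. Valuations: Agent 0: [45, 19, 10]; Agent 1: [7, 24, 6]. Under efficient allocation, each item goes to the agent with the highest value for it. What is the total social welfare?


Step 1: For each item, find the maximum value among all agents.
Step 2: Item 0 -> Agent 0 (value 45)
Step 3: Item 1 -> Agent 1 (value 24)
Step 4: Item 2 -> Agent 0 (value 10)
Step 5: Total welfare = 45 + 24 + 10 = 79

79


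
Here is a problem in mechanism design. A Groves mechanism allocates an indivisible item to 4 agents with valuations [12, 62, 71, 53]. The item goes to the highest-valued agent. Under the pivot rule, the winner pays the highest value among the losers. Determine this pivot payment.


Step 1: The efficient winner is agent 2 with value 71
Step 2: Other agents' values: [12, 62, 53]
Step 3: Pivot payment = max(others) = 62
Step 4: The winner pays 62

62


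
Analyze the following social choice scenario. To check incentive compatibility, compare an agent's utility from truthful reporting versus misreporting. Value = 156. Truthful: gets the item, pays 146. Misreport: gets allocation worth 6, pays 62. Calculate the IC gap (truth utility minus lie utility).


Step 1: U(truth) = value - payment = 156 - 146 = 10
Step 2: U(lie) = allocation - payment = 6 - 62 = -56
Step 3: IC gap = 10 - (-56) = 66

66


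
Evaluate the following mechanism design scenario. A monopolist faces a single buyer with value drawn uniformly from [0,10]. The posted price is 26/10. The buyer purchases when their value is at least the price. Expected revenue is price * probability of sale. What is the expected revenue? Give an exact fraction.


Step 1: Posted price r = 13/5, value support [0,10]
Step 2: P(v >= r) = (10 - 13/5)/10 = 37/50
Step 3: Expected revenue = r * P(v >= r) = 13/5 * 37/50
Step 4: Revenue = 481/250

481/250


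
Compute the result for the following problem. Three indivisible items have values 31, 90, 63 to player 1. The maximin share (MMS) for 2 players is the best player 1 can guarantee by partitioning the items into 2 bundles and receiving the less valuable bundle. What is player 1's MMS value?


Step 1: Item values = 31, 90, 63
Step 2: Enumerate all 2-bundle partitions and take the smaller bundle:
  Partition 1: {31} vs {90,63} -> bundles 31, 153; min = 31
  Partition 2: {90} vs {31,63} -> bundles 90, 94; min = 90
  Partition 3: {63} vs {31,90} -> bundles 63, 121; min = 63
Step 3: MMS = max(31, 90, 63) = 90

90


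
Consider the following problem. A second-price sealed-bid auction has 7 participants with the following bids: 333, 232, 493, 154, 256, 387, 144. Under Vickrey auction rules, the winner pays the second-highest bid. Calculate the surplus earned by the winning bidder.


Step 1: Sort bids in descending order: 493, 387, 333, 256, 232, 154, 144
Step 2: The winning bid is the highest: 493
Step 3: The payment equals the second-highest bid: 387
Step 4: Surplus = winner's bid - payment = 493 - 387 = 106

106


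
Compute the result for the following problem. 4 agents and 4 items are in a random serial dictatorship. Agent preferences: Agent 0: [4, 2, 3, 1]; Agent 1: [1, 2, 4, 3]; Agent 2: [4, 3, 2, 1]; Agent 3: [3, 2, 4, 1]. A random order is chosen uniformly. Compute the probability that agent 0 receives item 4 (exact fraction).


Step 1: Agent 0 wants item 4
Step 2: There are 24 possible orderings of agents
Step 3: In 12 orderings, agent 0 gets item 4
Step 4: Probability = 12/24 = 1/2

1/2


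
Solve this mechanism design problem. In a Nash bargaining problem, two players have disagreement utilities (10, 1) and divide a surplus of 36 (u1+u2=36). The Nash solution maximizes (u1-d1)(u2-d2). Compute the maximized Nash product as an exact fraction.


Step 1: The Nash solution splits surplus symmetrically above the disagreement point
Step 2: u1 = (total + d1 - d2)/2 = (36 + 10 - 1)/2 = 45/2
Step 3: u2 = (total - d1 + d2)/2 = (36 - 10 + 1)/2 = 27/2
Step 4: Nash product = (45/2 - 10) * (27/2 - 1)
Step 5: = 25/2 * 25/2 = 625/4

625/4


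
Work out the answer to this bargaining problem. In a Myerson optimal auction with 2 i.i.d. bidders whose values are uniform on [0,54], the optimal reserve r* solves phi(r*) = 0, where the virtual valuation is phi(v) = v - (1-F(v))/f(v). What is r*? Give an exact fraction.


Step 1: For U[0,54], F(v) = v/54 and f(v) = 1/54
Step 2: phi(v) = v - (1 - v/54)/(1/54) = v - (54 - v) = 2v - 54
Step 3: Set phi(r*) = 0: 2r* - 54 = 0
Step 4: r* = 54/2 = 27 (the number of bidders n = 2 does not enter)

27


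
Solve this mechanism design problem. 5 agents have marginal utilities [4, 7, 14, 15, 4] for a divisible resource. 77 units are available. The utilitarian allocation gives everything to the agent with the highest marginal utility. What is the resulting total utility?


Step 1: The marginal utilities are [4, 7, 14, 15, 4]
Step 2: The highest marginal utility is 15
Step 3: All 77 units go to that agent
Step 4: Total utility = 15 * 77 = 1155

1155


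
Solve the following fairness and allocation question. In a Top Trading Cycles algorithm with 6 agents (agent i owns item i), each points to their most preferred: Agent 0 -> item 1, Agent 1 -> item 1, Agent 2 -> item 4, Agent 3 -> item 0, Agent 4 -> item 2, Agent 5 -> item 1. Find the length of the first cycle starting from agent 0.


Step 1: Trace the pointer graph from agent 0: 0 -> 1 -> 1
Step 2: A cycle is detected when we revisit agent 1
Step 3: The cycle is: 1 -> 1
Step 4: Cycle length = 1

1


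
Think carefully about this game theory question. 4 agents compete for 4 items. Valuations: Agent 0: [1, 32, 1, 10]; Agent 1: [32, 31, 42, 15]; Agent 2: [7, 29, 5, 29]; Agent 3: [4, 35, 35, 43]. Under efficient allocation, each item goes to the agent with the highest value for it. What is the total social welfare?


Step 1: For each item, find the maximum value among all agents.
Step 2: Item 0 -> Agent 1 (value 32)
Step 3: Item 1 -> Agent 3 (value 35)
Step 4: Item 2 -> Agent 1 (value 42)
Step 5: Item 3 -> Agent 3 (value 43)
Step 6: Total welfare = 32 + 35 + 42 + 43 = 152

152


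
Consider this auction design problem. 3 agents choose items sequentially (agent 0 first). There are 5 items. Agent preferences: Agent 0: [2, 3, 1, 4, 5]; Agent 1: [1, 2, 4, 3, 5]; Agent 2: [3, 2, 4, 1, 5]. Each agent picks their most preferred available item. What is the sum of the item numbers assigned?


Step 1: Agent 0 picks item 2
Step 2: Agent 1 picks item 1
Step 3: Agent 2 picks item 3
Step 4: Sum = 2 + 1 + 3 = 6

6


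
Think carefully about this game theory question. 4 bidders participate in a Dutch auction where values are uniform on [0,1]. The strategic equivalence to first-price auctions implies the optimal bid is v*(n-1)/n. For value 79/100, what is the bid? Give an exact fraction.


Step 1: Dutch auctions are strategically equivalent to first-price auctions
Step 2: The equilibrium bid is b(v) = v*(n-1)/n
Step 3: b = 79/100 * 3/4
Step 4: b = 237/400

237/400


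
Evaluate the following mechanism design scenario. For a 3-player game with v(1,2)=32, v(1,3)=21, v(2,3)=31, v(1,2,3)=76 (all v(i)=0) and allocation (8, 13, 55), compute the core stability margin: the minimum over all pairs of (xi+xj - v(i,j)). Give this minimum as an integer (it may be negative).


Step 1: Slack for coalition (1,2): x1+x2 - v12 = 21 - 32 = -11
Step 2: Slack for coalition (1,3): x1+x3 - v13 = 63 - 21 = 42
Step 3: Slack for coalition (2,3): x2+x3 - v23 = 68 - 31 = 37
Step 4: Minimum slack = min(-11, 42, 37) = -11, attained by (1,2); coalition (1,2) can block (slack < 0), so the allocation is not in the core

-11


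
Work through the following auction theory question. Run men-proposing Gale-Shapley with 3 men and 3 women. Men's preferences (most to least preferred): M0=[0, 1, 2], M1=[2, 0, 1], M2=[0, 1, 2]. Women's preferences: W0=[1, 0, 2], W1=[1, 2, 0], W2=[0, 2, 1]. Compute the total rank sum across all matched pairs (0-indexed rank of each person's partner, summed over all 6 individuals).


Step 1: Run Gale-Shapley (men propose, women hold best offer):
  M0 proposes to W0; she accepts
  M1 proposes to W2; she accepts
  M2 proposes to W0; rejected
  M2 proposes to W1; she accepts
Step 2: Final matching: W0-M0, W1-M2, W2-M1
Step 3: 0-indexed ranks (man's rank of his match, then woman's): 0 + 1 + 1 + 1 + 0 + 2
Step 4: Total rank sum = 5

5


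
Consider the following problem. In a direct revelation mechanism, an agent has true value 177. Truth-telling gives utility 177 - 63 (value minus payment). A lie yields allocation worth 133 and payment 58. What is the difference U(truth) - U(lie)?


Step 1: U(truth) = value - payment = 177 - 63 = 114
Step 2: U(lie) = allocation - payment = 133 - 58 = 75
Step 3: IC gap = 114 - 75 = 39

39


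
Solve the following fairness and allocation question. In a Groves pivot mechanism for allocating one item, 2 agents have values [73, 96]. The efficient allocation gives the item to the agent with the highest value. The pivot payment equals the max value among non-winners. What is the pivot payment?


Step 1: The efficient winner is agent 1 with value 96
Step 2: Other agents' values: [73]
Step 3: Pivot payment = max(others) = 73
Step 4: The winner pays 73

73


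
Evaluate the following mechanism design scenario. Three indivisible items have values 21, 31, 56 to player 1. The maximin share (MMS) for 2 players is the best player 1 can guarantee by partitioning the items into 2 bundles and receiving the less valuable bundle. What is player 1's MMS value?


Step 1: Item values = 21, 31, 56
Step 2: Enumerate all 2-bundle partitions and take the smaller bundle:
  Partition 1: {21} vs {31,56} -> bundles 21, 87; min = 21
  Partition 2: {31} vs {21,56} -> bundles 31, 77; min = 31
  Partition 3: {56} vs {21,31} -> bundles 56, 52; min = 52
Step 3: MMS = max(21, 31, 52) = 52

52


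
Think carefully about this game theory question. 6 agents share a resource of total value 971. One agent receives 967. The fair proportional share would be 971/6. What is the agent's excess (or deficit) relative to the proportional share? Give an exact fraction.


Step 1: Proportional share = 971/6
Step 2: Agent's actual allocation = 967
Step 3: Excess = 967 - 971/6 = 4831/6

4831/6


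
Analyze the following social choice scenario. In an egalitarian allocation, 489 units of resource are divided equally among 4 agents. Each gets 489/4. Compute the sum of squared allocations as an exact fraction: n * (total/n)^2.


Step 1: Each agent's share = 489/4
Step 2: Square of each share = (489/4)^2 = 239121/16
Step 3: Sum of squares = 4 * 239121/16 = 239121/4

239121/4


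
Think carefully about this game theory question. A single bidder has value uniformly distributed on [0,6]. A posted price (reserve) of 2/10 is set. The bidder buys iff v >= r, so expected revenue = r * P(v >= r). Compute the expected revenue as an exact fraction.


Step 1: Posted price r = 1/5, value support [0,6]
Step 2: P(v >= r) = (6 - 1/5)/6 = 29/30
Step 3: Expected revenue = r * P(v >= r) = 1/5 * 29/30
Step 4: Revenue = 29/150

29/150


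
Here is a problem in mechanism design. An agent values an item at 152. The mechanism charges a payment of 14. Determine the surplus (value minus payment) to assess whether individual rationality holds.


Step 1: Surplus = value - payment = 152 - 14 = 138
Step 2: IR is satisfied (surplus >= 0)

138


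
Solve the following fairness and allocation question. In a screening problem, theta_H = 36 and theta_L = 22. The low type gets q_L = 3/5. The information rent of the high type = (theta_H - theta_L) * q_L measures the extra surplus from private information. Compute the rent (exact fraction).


Step 1: theta_H - theta_L = 36 - 22 = 14
Step 2: Information rent = (theta_H - theta_L) * q_L
Step 3: = 14 * 3/5
Step 4: = 42/5

42/5


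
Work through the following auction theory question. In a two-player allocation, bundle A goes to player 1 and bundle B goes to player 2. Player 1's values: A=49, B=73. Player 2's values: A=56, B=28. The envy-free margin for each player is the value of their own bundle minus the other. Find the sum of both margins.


Step 1: Player 1's margin = v1(A) - v1(B) = 49 - 73 = -24
Step 2: Player 2's margin = v2(B) - v2(A) = 28 - 56 = -28
Step 3: Total margin = -24 + -28 = -52

-52


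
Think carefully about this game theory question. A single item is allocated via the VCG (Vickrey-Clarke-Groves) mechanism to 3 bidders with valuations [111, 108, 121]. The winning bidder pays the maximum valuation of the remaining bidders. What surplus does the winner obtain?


Step 1: The winner is the agent with the highest value: agent 2 with value 121
Step 2: Values of other agents: [111, 108]
Step 3: VCG payment = max of others' values = 111
Step 4: Surplus = 121 - 111 = 10

10


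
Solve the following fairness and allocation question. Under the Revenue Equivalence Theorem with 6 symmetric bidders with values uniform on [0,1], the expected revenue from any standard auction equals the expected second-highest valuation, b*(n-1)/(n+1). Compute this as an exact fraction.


Step 1: By Revenue Equivalence, expected revenue = b*(n-1)/(n+1)
Step 2: Substituting n = 6, b = 1
Step 3: Revenue = 1*(6-1)/(6+1) = 1*5/7
Step 4: Revenue = 5/7

5/7


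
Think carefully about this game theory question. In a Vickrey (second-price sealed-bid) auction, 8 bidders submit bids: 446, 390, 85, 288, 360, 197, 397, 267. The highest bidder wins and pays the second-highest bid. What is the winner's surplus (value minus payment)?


Step 1: Sort bids in descending order: 446, 397, 390, 360, 288, 267, 197, 85
Step 2: The winning bid is the highest: 446
Step 3: The payment equals the second-highest bid: 397
Step 4: Surplus = winner's bid - payment = 446 - 397 = 49

49


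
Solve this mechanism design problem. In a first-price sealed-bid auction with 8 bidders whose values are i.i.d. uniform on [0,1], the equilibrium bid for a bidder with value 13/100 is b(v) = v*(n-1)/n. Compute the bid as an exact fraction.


Step 1: The symmetric BNE bidding function is b(v) = v * (n-1) / n
Step 2: Substitute v = 13/100 and n = 8
Step 3: b = 13/100 * 7/8
Step 4: b = 91/800

91/800


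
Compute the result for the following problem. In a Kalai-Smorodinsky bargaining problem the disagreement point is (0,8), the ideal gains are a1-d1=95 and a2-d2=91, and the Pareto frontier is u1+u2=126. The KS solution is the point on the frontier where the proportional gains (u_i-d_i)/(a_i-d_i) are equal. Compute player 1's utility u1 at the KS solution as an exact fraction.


Step 1: At the KS point, (u1-d1)/r1 = (u2-d2)/r2 = t and u1+u2 = 126
Step 2: u1 = d1 + r1*t and u2 = d2 + r2*t, so (d1 + r1*t) + (d2 + r2*t) = 126
Step 3: t = (126 - 0 - 8)/(95 + 91) = 118/186 = 59/93
Step 4: u1 = d1 + r1*t = 0 + 95 * 59/93 = 5605/93
Step 5: (Check: u2 = d2 + r2*t = 6113/93; u1+u2 = 5605/93 + 6113/93 = 126, on the frontier.)

5605/93


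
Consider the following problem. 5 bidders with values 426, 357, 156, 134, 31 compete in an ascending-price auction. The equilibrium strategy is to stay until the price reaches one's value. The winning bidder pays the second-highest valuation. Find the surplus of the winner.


Step 1: Identify the highest value: 426
Step 2: Identify the second-highest value: 357
Step 3: The final price = second-highest value = 357
Step 4: Surplus = 426 - 357 = 69

69


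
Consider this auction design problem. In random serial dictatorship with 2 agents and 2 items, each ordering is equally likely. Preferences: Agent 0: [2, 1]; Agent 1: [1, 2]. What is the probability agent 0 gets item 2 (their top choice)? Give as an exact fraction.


Step 1: Agent 0 wants item 2
Step 2: There are 2 possible orderings of agents
Step 3: In 2 orderings, agent 0 gets item 2
Step 4: Probability = 2/2 = 1

1


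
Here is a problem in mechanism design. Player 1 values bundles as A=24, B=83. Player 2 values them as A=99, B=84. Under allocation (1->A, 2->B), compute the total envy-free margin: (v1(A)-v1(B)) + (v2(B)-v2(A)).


Step 1: Player 1's margin = v1(A) - v1(B) = 24 - 83 = -59
Step 2: Player 2's margin = v2(B) - v2(A) = 84 - 99 = -15
Step 3: Total margin = -59 + -15 = -74

-74


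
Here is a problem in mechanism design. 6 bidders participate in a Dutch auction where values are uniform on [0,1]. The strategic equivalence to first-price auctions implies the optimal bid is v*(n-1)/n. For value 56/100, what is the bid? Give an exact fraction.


Step 1: Dutch auctions are strategically equivalent to first-price auctions
Step 2: The equilibrium bid is b(v) = v*(n-1)/n
Step 3: b = 14/25 * 5/6
Step 4: b = 7/15

7/15
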